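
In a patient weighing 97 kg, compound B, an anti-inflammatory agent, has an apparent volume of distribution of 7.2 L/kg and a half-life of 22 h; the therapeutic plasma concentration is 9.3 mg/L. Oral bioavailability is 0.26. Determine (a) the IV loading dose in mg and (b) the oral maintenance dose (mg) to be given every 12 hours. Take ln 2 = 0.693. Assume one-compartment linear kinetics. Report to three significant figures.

(a) 6500 mg; (b) 9440 mg

Vd(total) = 97 kg × 7.2 L/kg = 698.4 L
LD = Vd × C = 698.4 × 9.3 = 6495 mg
CL = 0.693 × Vd / t½ = 0.693 × 698.4 / 22 = 22.00 L/h
D = CL × Css × τ / F = 22.00 × 9.3 × 12 / 0.26 = 9443 mg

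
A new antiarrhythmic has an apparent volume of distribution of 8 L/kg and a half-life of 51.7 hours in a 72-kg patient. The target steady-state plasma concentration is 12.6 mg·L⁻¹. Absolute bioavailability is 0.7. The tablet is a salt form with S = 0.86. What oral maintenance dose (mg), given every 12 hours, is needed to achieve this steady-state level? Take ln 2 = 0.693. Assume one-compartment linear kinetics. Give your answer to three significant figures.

Total Vd = 8 × 72 = 576.0 L
CL = 0.693 × Vd / t½ = 0.693 × 576.0 / 51.7 = 7.721 L/h
D = CL × Css × τ / F / S = 7.721 × 12.6 × 12 / 0.7 / 0.86 = 1939 mg

1940 mg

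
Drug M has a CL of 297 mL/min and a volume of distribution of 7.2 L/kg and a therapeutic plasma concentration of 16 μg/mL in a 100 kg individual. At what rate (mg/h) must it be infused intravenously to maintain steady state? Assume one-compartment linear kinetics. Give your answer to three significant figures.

Convert clearance: 297 mL/min × 60 min/h ÷ 1000 mL/L = 17.82 L/h
Vd does not affect the maintenance rate; only clearance governs steady-state input.
Rate = CL × Css = 17.82 × 16 = 285.1 mg/h

285 mg/h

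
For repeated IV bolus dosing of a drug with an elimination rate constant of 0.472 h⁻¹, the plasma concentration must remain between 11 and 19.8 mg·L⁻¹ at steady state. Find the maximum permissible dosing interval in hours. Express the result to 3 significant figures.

Between IV bolus doses, concentration decays as C = C₀·e^(−kτ), so C_peak/C_trough = e^(kτ).
τ_max = ln(C_peak/C_trough) / k = ln(19.8/11) / 0.4720 = 0.5878 / 0.4720 = 1.245 h

1.25 h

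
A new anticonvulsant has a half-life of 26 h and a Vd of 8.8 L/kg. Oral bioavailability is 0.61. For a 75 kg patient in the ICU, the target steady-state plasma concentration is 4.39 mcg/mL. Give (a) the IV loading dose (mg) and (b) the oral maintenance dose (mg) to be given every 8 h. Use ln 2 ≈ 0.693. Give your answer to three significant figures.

(a) 2900 mg; (b) 1010 mg

Vd = 8.8 L/kg × 75 kg = 660.0 L
LD = Vd × C = 660.0 × 4.39 = 2897 mg
CL = 0.693 × Vd / t½ = 0.693 × 660.0 / 26 = 17.59 L/h
D = CL × Css × τ / F = 17.59 × 4.39 × 8 / 0.61 = 1013 mg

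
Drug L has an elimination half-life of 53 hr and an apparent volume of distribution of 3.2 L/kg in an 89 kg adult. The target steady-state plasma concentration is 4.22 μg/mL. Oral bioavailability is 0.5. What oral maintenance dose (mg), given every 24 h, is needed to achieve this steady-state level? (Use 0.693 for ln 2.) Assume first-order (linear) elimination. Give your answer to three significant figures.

754 mg

Total Vd = 3.2 × 89 = 284.8 L
CL = ln 2 · Vd / t½ = 0.693 × 284.8 / 53 = 3.724 L/h
D = CL × Css × τ / F = 3.724 × 4.22 × 24 / 0.5 = 754.3 mg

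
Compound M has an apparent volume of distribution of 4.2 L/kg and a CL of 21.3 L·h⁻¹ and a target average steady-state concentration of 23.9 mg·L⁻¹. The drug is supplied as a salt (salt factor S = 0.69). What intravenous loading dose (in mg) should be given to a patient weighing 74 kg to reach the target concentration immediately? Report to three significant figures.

Vd = 4.2 L/kg × 74 kg = 310.8 L
LD = Vd × C / S = 310.8 × 23.90 / 0.69 = 10770 mg

10800 mg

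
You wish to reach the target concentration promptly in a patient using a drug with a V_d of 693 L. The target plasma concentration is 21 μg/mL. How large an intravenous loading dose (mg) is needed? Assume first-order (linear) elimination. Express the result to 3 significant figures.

LD = Vd × C = 693.0 × 21.00 = 14550 mg

14600 mg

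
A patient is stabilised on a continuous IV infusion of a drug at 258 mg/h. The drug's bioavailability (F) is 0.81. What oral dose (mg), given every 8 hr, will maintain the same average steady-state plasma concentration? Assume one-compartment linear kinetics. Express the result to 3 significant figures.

To maintain the same Css, the systemic dosing rate must be unchanged: F·D/τ = infusion rate.
D = rate × τ / F = 258 × 8 / 0.81 = 2548 mg

2550 mg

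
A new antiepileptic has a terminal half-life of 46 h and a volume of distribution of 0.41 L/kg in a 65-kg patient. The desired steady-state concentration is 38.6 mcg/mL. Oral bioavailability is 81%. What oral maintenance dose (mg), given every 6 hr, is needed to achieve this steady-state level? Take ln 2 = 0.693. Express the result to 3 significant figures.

Vd(total) = 65 kg × 0.41 L/kg = 26.65 L
CL = ln 2 · Vd / t½ = 0.693 × 26.65 / 46 = 0.4015 L/h
D = CL × Css × τ / F = 0.4015 × 38.6 × 6 / 0.81 = 114.8 mg

115 mg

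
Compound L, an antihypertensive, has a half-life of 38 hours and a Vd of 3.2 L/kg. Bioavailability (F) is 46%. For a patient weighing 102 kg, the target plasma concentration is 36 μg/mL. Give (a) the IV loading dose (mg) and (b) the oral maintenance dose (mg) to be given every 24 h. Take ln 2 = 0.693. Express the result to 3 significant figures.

(a) 11800 mg; (b) 11200 mg

Total Vd = 3.2 × 102 = 326.4 L
LD = Vd × C = 326.4 × 36 = 11750 mg
CL = 0.693 × Vd / t½ = 0.693 × 326.4 / 38 = 5.953 L/h
D = CL × Css × τ / F = 5.953 × 36 × 24 / 0.46 = 11180 mg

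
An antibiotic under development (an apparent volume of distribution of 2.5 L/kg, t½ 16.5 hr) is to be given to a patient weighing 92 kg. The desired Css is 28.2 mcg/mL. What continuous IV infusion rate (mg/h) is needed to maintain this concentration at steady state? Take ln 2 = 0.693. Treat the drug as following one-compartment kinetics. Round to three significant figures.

272 mg/h

Total Vd = 2.5 × 92 = 230.0 L
k = 0.693/16.5 = 0.04200 h⁻¹, so CL = k·Vd = 0.04200 × 230.0 = 9.660 L/h
Infusion rate = CL × Css = 9.660 × 28.2 = 272.4 mg/h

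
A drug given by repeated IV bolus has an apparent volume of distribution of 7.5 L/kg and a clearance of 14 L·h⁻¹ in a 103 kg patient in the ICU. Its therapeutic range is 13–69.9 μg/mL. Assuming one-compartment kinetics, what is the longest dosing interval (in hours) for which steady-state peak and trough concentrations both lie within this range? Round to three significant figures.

Vd = 7.5 L/kg × 103 kg = 772.5 L
k = CL / Vd = 14.00 / 772.5 = 0.01812 h⁻¹
Between IV bolus doses, concentration decays as C = C₀·e^(−kτ), so C_peak/C_trough = e^(kτ).
τ_max = ln(C_peak/C_trough) / k = ln(69.9/13) / 0.01812 = 1.682 / 0.01812 = 92.83 h

92.8 h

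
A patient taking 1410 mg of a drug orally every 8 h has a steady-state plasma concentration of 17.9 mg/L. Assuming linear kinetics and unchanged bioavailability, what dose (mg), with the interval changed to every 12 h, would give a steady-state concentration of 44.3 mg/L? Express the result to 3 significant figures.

5230 mg

With linear kinetics, Css is proportional to dose rate (D/τ) at fixed clearance.
D₂ = D₁ × (Css,target / Css,current) × (τ₂/τ₁) = 1410 × (44.3/17.9) × (12/8) = 5234 mg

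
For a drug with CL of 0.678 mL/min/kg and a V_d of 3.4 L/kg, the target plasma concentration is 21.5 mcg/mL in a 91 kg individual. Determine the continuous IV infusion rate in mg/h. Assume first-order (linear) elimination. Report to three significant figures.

CL = 0.678 mL/min/kg × 91 kg = 61.70 mL/min = 61.70 × 60/1000 = 3.702 L/h
At steady state, infusion rate equals elimination rate: rate in = CL × Css.
R₀ = 3.702 × 21.5 = 79.59 mg/h

79.6 mg/h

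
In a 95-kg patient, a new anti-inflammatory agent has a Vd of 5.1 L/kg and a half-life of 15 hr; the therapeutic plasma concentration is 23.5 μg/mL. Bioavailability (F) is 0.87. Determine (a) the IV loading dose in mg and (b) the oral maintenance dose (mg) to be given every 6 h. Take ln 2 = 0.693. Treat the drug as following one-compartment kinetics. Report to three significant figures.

Total Vd = 5.1 × 95 = 484.5 L
LD = Vd × C = 484.5 × 23.5 = 11390 mg
CL = 0.693 × Vd / t½ = 0.693 × 484.5 / 15 = 22.38 L/h
D = CL × Css × τ / F = 22.38 × 23.5 × 6 / 0.87 = 3627 mg

(a) 11400 mg; (b) 3630 mg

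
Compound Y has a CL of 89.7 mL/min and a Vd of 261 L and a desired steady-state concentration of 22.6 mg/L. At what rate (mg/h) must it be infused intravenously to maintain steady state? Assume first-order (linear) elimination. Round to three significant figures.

122 mg/h

CL = 89.7 mL/min = 89.7 × 0.06 = 5.382 L/h
Infusion rate = CL · Css = 5.382 L/h × 22.6 mg/L = 121.6 mg/h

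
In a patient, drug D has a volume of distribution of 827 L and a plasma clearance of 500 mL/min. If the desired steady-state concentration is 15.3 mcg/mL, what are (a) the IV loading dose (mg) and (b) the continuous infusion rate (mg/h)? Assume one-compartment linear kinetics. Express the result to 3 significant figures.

(a) 12700 mg; (b) 459 mg/h

LD = Vd · C_target = 827.0 × 15.3 = 12650 mg
CL = 500 mL/min = 500 × 0.06 = 30.00 L/h
Maintenance: replace elimination → rate = CL × Css = 30.00 × 15.3 = 459.0 mg/h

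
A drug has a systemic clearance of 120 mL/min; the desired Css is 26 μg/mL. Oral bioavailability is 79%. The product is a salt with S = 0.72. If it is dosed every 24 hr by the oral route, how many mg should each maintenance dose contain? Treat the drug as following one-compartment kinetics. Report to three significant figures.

CL = 120 mL/min = 120 × 0.06 = 7.200 L/h
D = CL × Css × τ / F / S = 7.200 × 26 × 24 / 0.79 / 0.72 = 7899 mg

7900 mg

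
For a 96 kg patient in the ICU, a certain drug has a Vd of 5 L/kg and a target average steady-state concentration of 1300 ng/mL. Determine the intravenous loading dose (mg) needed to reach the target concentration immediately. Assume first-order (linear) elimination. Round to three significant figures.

624 mg

Total Vd = 5 × 96 = 480.0 L
C = 1300 ng/mL = 1.300 mg/L
LD = Vd × C = 480.0 × 1.300 = 624.0 mg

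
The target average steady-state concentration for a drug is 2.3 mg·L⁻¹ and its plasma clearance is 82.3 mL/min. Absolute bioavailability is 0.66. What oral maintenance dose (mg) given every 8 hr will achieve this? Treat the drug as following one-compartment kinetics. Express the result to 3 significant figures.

138 mg

Convert clearance: 82.3 mL/min × 60 min/h ÷ 1000 mL/L = 4.938 L/h
D = CL × Css × τ / F = 4.938 × 2.3 × 8 / 0.66 = 137.7 mg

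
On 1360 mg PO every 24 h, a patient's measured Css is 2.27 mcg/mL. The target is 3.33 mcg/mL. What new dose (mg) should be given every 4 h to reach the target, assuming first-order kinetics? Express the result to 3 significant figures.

333 mg

With linear kinetics, Css is proportional to dose rate (D/τ) at fixed clearance.
D₂ = D₁ × (Css,target / Css,current) × (τ₂/τ₁) = 1360 × (3.33/2.27) × (4/24) = 332.5 mg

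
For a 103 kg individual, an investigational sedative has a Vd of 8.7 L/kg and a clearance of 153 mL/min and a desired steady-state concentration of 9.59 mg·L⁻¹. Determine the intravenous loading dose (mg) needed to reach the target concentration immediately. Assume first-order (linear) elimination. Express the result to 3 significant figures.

Total Vd = 8.7 × 103 = 896.1 L
LD = Vd × C = 896.1 × 9.590 = 8594 mg

8590 mg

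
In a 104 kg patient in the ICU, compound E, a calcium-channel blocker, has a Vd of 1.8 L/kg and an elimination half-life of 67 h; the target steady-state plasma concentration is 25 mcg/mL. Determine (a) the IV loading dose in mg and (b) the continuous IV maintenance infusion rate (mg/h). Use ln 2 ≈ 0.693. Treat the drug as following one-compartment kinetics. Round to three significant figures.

(a) 4680 mg; (b) 48.4 mg/h

Vd = 1.8 L/kg × 104 kg = 187.2 L
LD = Vd × C = 187.2 × 25 = 4680 mg
CL = 0.693 × Vd / t½ = 0.693 × 187.2 / 67 = 1.936 L/h
Infusion rate = CL × Css = 1.936 × 25 = 48.40 mg/h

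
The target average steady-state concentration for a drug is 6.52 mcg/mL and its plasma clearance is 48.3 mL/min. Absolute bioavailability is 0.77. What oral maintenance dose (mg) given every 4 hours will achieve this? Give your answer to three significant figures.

98.2 mg

Convert clearance: 48.3 mL/min × 60 min/h ÷ 1000 mL/L = 2.898 L/h
D = CL × Css × τ / F = 2.898 × 6.52 × 4 / 0.77 = 98.16 mg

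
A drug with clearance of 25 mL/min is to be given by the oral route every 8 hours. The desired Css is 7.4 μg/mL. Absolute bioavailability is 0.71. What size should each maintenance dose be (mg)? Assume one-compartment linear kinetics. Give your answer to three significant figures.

CL = 25 mL/min × 60/1000 = 1.500 L/h
D = CL × Css × τ / F = 1.500 × 7.4 × 8 / 0.71 = 125.1 mg

125 mg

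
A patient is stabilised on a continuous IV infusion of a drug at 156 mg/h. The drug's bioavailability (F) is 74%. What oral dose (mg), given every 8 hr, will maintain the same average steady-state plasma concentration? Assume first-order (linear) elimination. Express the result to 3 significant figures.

To maintain the same Css, the systemic dosing rate must be unchanged: F·D/τ = infusion rate.
D = rate × τ / F = 156 × 8 / 0.74 = 1686 mg

1690 mg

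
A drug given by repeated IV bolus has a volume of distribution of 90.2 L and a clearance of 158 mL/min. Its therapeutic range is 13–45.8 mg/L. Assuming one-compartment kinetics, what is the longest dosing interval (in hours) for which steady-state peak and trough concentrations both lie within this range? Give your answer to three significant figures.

Convert clearance: 158 mL/min × 60 min/h ÷ 1000 mL/L = 9.480 L/h
k = CL / Vd = 9.480 / 90.20 = 0.1051 h⁻¹
Between IV bolus doses, concentration decays as C = C₀·e^(−kτ), so C_peak/C_trough = e^(kτ).
τ_max = ln(C_peak/C_trough) / k = ln(45.8/13) / 0.1051 = 1.259 / 0.1051 = 11.98 h

12.0 h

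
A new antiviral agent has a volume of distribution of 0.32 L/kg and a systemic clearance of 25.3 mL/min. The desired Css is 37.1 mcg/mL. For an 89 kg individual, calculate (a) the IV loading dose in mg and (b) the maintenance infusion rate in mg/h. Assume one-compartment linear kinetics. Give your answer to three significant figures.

Vd = 0.32 L/kg × 89 kg = 28.48 L
Loading dose = Vd × C = 28.48 × 37.1 = 1057 mg
Convert clearance: 25.3 mL/min × 60 min/h ÷ 1000 mL/L = 1.518 L/h
Maintenance infusion rate = CL × Css = 1.518 × 37.1 = 56.32 mg/h

(a) 1060 mg; (b) 56.3 mg/h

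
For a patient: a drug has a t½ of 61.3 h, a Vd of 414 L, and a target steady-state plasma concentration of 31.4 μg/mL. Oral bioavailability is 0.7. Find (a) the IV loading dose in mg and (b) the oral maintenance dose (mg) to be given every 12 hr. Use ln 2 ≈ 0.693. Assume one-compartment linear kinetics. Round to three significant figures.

LD = Vd × C = 414.0 × 31.4 = 13000 mg
CL = 0.693 × Vd / t½ = 0.693 × 414.0 / 61.3 = 4.680 L/h
D = CL × Css × τ / F = 4.680 × 31.4 × 12 / 0.7 = 2519 mg

(a) 13000 mg; (b) 2520 mg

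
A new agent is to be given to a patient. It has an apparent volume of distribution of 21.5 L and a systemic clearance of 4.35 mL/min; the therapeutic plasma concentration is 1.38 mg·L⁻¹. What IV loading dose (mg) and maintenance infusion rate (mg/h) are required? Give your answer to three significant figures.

(a) 29.7 mg; (b) 0.360 mg/h

Loading dose = Vd × C = 21.50 × 1.38 = 29.67 mg
CL = 4.35 mL/min = 4.35 × 0.06 = 0.2610 L/h
Infusion rate = 0.2610 L/h × 1.38 mg/L = 0.3602 mg/h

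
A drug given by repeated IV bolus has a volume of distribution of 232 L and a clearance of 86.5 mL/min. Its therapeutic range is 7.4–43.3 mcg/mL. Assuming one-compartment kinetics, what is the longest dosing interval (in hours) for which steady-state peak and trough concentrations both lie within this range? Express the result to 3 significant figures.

CL = 86.5 mL/min × 60/1000 = 5.190 L/h
k = CL / Vd = 5.190 / 232.0 = 0.02237 h⁻¹
Between IV bolus doses, concentration decays as C = C₀·e^(−kτ), so C_peak/C_trough = e^(kτ).
τ_max = ln(C_peak/C_trough) / k = ln(43.3/7.4) / 0.02237 = 1.767 / 0.02237 = 78.99 h

79.0 h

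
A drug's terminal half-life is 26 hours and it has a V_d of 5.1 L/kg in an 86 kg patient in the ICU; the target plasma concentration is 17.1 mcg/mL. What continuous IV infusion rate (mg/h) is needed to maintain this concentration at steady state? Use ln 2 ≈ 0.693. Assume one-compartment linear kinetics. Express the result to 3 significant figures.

200 mg/h

Vd = 5.1 L/kg × 86 kg = 438.6 L
CL = ln 2 · Vd / t½ = 0.693 × 438.6 / 26 = 11.69 L/h
Infusion rate = CL × Css = 11.69 × 17.1 = 199.9 mg/h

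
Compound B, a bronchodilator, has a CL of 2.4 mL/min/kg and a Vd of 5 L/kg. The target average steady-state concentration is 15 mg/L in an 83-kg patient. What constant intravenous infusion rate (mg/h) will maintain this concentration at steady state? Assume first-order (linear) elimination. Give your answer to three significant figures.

CL = 2.4 mL/min/kg × 83 kg = 199.2 mL/min = 199.2 × 60/1000 = 11.95 L/h
R₀ = 11.95 × 15 = 179.3 mg/h

179 mg/h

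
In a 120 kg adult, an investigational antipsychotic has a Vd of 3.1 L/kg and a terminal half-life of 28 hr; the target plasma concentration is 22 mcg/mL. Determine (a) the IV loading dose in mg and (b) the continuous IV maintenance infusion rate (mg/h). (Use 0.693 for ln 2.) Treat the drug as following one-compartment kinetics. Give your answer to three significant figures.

(a) 8180 mg; (b) 203 mg/h

Vd(total) = 120 kg × 3.1 L/kg = 372.0 L
LD = Vd × C = 372.0 × 22 = 8184 mg
CL = 0.693 × Vd / t½ = 0.693 × 372.0 / 28 = 9.207 L/h
Infusion rate = CL × Css = 9.207 × 22 = 202.6 mg/h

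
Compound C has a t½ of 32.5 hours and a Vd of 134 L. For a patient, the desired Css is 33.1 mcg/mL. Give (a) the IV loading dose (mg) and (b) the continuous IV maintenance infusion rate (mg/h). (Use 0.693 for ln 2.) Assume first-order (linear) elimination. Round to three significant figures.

LD = Vd × C = 134.0 × 33.1 = 4435 mg
CL = 0.693 × Vd / t½ = 0.693 × 134.0 / 32.5 = 2.857 L/h
Infusion rate = CL × Css = 2.857 × 33.1 = 94.57 mg/h

(a) 4440 mg; (b) 94.6 mg/h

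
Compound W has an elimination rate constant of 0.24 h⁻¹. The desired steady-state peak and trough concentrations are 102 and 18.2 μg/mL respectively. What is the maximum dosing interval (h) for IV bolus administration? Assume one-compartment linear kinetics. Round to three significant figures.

Between IV bolus doses, concentration decays as C = C₀·e^(−kτ), so C_peak/C_trough = e^(kτ).
τ_max = ln(C_peak/C_trough) / k = ln(102/18.2) / 0.2400 = 1.724 / 0.2400 = 7.183 h

7.18 h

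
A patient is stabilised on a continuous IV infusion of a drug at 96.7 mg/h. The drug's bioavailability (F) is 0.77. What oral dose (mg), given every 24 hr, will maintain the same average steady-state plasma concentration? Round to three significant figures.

To maintain the same Css, the systemic dosing rate must be unchanged: F·D/τ = infusion rate.
D = rate × τ / F = 96.7 × 24 / 0.77 = 3014 mg

3010 mg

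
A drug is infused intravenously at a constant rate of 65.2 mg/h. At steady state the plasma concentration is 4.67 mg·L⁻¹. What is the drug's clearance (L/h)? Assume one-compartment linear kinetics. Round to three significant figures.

At steady state, infusion rate = CL × Css, so CL = rate / Css.
CL = 65.2 / 4.67 = 13.96 L/h

14.0 L/h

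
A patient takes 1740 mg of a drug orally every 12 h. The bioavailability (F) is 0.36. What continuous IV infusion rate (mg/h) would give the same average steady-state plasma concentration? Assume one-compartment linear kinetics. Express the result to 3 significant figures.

52.2 mg/h

Equivalent systemic input: infusion rate = F·D/τ.
Rate = 0.36 × 1740 / 12 = 52.20 mg/h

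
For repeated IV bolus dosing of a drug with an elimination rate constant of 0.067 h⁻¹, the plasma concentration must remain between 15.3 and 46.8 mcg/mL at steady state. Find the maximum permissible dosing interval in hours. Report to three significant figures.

Between IV bolus doses, concentration decays as C = C₀·e^(−kτ), so C_peak/C_trough = e^(kτ).
τ_max = ln(C_peak/C_trough) / k = ln(46.8/15.3) / 0.06700 = 1.118 / 0.06700 = 16.69 h

16.7 h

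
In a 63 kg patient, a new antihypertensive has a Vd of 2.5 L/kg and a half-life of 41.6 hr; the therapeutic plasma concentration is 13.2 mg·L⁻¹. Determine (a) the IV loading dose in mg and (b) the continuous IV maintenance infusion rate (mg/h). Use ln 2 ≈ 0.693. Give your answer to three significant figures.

(a) 2080 mg; (b) 34.6 mg/h

Vd(total) = 63 kg × 2.5 L/kg = 157.5 L
LD = Vd × C = 157.5 × 13.2 = 2079 mg
CL = 0.693 × Vd / t½ = 0.693 × 157.5 / 41.6 = 2.624 L/h
Infusion rate = CL × Css = 2.624 × 13.2 = 34.64 mg/h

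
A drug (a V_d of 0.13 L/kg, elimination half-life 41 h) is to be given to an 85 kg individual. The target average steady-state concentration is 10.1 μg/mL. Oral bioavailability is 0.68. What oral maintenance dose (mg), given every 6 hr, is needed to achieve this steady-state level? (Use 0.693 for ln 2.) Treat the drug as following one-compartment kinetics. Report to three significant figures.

16.6 mg

Vd = 0.13 L/kg × 85 kg = 11.05 L
k = 0.693/41 = 0.01690 h⁻¹, so CL = k·Vd = 0.01690 × 11.05 = 0.1867 L/h
D = CL × Css × τ / F = 0.1867 × 10.1 × 6 / 0.68 = 16.64 mg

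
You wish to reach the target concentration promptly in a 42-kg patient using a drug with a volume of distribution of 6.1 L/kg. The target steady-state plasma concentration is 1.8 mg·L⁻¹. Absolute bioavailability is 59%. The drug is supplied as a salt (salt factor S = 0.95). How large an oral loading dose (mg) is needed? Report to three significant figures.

Vd = 6.1 L/kg × 42 kg = 256.2 L
LD = Vd × C / F / S = 256.2 × 1.800 / 0.59 / 0.95 = 822.8 mg

823 mg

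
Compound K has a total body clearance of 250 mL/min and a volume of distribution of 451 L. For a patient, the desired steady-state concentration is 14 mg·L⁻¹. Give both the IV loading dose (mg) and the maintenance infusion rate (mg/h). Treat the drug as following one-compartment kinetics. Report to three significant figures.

Loading: fill Vd to C_target → 451.0 L × 14 mg/L = 6314 mg
CL = 250 mL/min = 250 × 0.06 = 15.00 L/h
Maintenance infusion rate = CL × Css = 15.00 × 14 = 210.0 mg/h

(a) 6310 mg; (b) 210 mg/h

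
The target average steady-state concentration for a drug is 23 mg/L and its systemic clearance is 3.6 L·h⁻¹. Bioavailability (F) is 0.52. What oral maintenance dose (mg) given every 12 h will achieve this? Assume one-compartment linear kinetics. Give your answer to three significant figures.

1910 mg

D = CL × Css × τ / F = 3.600 × 23 × 12 / 0.52 = 1911 mg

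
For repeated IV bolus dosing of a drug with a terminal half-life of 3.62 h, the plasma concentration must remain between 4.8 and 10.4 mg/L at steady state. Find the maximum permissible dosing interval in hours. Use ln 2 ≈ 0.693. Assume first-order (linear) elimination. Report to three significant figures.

k = 0.693 / t½ = 0.693 / 3.62 = 0.1914 h⁻¹
Between IV bolus doses, concentration decays as C = C₀·e^(−kτ), so C_peak/C_trough = e^(kτ).
τ_max = ln(C_peak/C_trough) / k = ln(10.4/4.8) / 0.1914 = 0.7732 / 0.1914 = 4.040 h

4.04 h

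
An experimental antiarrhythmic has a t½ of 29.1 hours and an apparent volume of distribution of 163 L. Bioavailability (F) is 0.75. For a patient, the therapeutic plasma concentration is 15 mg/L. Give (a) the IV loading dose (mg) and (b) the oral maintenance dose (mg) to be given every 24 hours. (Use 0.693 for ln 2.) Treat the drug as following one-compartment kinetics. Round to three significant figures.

LD = Vd × C = 163.0 × 15 = 2445 mg
CL = 0.693 × Vd / t½ = 0.693 × 163.0 / 29.1 = 3.882 L/h
D = CL × Css × τ / F = 3.882 × 15 × 24 / 0.75 = 1863 mg

(a) 2450 mg; (b) 1860 mg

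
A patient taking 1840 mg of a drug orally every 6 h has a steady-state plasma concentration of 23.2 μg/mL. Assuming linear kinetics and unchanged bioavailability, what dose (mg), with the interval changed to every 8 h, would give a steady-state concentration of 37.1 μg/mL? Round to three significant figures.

3920 mg

With linear kinetics, Css is proportional to dose rate (D/τ) at fixed clearance.
D₂ = D₁ × (Css,target / Css,current) × (τ₂/τ₁) = 1840 × (37.1/23.2) × (8/6) = 3923 mg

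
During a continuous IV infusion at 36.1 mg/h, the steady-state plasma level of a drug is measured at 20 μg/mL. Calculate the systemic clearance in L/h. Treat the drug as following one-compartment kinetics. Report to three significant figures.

At steady state, infusion rate = CL × Css, so CL = rate / Css.
CL = 36.1 / 20 = 1.805 L/h

1.81 L/h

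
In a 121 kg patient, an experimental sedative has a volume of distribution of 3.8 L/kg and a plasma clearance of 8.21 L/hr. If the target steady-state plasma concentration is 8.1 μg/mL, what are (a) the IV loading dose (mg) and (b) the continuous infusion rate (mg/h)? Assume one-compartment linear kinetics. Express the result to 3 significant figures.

Vd(total) = 121 kg × 3.8 L/kg = 459.8 L
Loading dose = Vd × C = 459.8 × 8.1 = 3724 mg
Maintenance infusion rate = CL × Css = 8.210 × 8.1 = 66.50 mg/h

(a) 3720 mg; (b) 66.5 mg/h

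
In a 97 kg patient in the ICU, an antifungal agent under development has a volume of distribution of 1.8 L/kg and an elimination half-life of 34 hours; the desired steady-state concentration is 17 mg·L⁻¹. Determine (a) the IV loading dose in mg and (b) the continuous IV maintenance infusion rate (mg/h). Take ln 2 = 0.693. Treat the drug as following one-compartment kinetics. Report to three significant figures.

Vd = 1.8 L/kg × 97 kg = 174.6 L
LD = Vd × C = 174.6 × 17 = 2968 mg
CL = 0.693 × Vd / t½ = 0.693 × 174.6 / 34 = 3.559 L/h
Infusion rate = CL × Css = 3.559 × 17 = 60.50 mg/h

(a) 2970 mg; (b) 60.5 mg/h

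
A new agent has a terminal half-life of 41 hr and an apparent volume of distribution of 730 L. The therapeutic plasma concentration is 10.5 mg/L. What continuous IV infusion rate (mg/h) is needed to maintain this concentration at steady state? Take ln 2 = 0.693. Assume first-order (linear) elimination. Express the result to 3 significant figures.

CL = 0.693 × Vd / t½ = 0.693 × 730.0 / 41 = 12.34 L/h
Infusion rate = CL × Css = 12.34 × 10.5 = 129.6 mg/h

130 mg/h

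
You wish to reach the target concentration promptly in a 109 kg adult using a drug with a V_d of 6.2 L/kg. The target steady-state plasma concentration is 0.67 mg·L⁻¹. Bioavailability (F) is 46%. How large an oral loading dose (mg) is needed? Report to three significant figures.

984 mg

Total Vd = 6.2 × 109 = 675.8 L
The loading dose fills Vd to the target concentration.
LD = Vd × C / F = 675.8 × 0.6700 / 0.46 = 984.3 mg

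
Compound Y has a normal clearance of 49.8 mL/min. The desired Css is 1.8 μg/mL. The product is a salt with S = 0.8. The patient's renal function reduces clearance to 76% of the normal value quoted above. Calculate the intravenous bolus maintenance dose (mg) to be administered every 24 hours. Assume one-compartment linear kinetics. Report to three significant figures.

123 mg

Convert clearance: 49.8 mL/min × 60 min/h ÷ 1000 mL/L = 2.988 L/h
Patient clearance = 0.76 × 2.988 = 2.271 L/h
D = CL × Css × τ / S = 2.271 × 1.8 × 24 / 0.8 = 122.6 mg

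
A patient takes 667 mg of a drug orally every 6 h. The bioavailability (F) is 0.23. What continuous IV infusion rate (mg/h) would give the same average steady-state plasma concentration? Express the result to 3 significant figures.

Equivalent systemic input: infusion rate = F·D/τ.
Rate = 0.23 × 667 / 6 = 25.57 mg/h

25.6 mg/h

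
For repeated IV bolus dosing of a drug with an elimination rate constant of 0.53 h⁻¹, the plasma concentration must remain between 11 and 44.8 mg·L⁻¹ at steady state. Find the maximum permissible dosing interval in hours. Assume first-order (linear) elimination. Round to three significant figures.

Between IV bolus doses, concentration decays as C = C₀·e^(−kτ), so C_peak/C_trough = e^(kτ).
τ_max = ln(C_peak/C_trough) / k = ln(44.8/11) / 0.5300 = 1.404 / 0.5300 = 2.649 h

2.65 h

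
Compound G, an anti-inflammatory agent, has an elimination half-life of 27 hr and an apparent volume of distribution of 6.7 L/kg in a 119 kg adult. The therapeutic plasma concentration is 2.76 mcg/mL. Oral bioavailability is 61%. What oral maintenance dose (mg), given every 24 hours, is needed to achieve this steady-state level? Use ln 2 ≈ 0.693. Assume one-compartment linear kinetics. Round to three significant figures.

2220 mg

Vd = 6.7 L/kg × 119 kg = 797.3 L
CL = ln 2 · Vd / t½ = 0.693 × 797.3 / 27 = 20.46 L/h
D = CL × Css × τ / F = 20.46 × 2.76 × 24 / 0.61 = 2222 mg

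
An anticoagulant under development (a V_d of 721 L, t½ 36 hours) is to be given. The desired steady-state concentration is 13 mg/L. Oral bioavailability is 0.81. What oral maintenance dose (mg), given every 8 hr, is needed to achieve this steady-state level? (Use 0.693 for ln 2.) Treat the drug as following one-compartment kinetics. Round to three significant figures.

CL = ln 2 · Vd / t½ = 0.693 × 721.0 / 36 = 13.88 L/h
D = CL × Css × τ / F = 13.88 × 13 × 8 / 0.81 = 1782 mg

1780 mg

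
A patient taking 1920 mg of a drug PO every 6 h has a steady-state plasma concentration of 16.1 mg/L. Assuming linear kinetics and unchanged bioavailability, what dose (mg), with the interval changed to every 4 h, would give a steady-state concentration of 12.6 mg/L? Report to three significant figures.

1000 mg

For first-order elimination, Css ∝ F·D/(CL·τ); F and CL are unchanged, so Css ∝ D/τ.
D₂ = D₁ × (Css,target / Css,current) × (τ₂/τ₁) = 1920 × (12.6/16.1) × (4/6) = 1002 mg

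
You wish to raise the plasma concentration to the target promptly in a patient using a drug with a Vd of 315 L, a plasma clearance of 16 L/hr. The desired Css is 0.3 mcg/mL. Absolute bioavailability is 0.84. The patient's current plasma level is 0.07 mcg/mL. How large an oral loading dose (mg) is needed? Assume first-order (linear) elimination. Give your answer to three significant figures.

The loading dose fills Vd to the target concentration; clearance is irrelevant here.
Concentration deficit ΔC = 0.3 − 0.07 = 0.2300 mg/L
LD = Vd × ΔC / F = 315.0 × 0.2300 / 0.84 = 86.25 mg

86.3 mg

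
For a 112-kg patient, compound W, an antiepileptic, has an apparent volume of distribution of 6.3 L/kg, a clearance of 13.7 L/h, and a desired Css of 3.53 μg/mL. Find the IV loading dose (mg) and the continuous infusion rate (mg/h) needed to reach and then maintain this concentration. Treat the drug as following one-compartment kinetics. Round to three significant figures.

Vd(total) = 112 kg × 6.3 L/kg = 705.6 L
LD = Vd · C_target = 705.6 × 3.53 = 2491 mg
Maintenance infusion rate = CL × Css = 13.70 × 3.53 = 48.36 mg/h

(a) 2490 mg; (b) 48.4 mg/h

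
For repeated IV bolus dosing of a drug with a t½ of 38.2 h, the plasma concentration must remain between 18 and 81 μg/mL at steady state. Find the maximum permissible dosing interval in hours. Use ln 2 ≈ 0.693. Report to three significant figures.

k = 0.693 / t½ = 0.693 / 38.2 = 0.01814 h⁻¹
Between IV bolus doses, concentration decays as C = C₀·e^(−kτ), so C_peak/C_trough = e^(kτ).
τ_max = ln(C_peak/C_trough) / k = ln(81/18) / 0.01814 = 1.504 / 0.01814 = 82.91 h

82.9 h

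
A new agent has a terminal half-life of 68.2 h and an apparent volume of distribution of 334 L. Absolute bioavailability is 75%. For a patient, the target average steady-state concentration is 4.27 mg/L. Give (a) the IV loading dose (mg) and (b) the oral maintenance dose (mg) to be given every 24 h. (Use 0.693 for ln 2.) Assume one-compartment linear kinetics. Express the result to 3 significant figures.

(a) 1430 mg; (b) 464 mg

LD = Vd × C = 334.0 × 4.27 = 1426 mg
CL = 0.693 × Vd / t½ = 0.693 × 334.0 / 68.2 = 3.394 L/h
D = CL × Css × τ / F = 3.394 × 4.27 × 24 / 0.75 = 463.8 mg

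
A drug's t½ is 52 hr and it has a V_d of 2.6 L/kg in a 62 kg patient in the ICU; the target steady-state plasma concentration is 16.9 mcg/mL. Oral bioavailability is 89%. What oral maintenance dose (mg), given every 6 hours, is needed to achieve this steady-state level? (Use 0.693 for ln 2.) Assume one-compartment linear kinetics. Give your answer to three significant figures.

Total Vd = 2.6 × 62 = 161.2 L
CL = 0.693 × Vd / t½ = 0.693 × 161.2 / 52 = 2.148 L/h
D = CL × Css × τ / F = 2.148 × 16.9 × 6 / 0.89 = 244.7 mg

245 mg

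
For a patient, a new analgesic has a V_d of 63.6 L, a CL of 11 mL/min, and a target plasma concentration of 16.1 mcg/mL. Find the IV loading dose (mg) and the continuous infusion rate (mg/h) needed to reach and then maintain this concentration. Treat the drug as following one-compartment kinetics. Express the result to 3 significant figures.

Loading dose = Vd × C = 63.60 × 16.1 = 1024 mg
CL = 11 mL/min = 11 × 0.06 = 0.6600 L/h
Maintenance: replace elimination → rate = CL × Css = 0.6600 × 16.1 = 10.63 mg/h

(a) 1020 mg; (b) 10.6 mg/h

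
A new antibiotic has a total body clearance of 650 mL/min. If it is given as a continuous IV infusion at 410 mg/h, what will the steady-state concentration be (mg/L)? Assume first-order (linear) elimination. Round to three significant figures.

10.5 mg/L

Convert clearance: 650 mL/min × 60 min/h ÷ 1000 mL/L = 39.00 L/h
Css = rate / CL = 410 / 39.00 = 10.51 mg/L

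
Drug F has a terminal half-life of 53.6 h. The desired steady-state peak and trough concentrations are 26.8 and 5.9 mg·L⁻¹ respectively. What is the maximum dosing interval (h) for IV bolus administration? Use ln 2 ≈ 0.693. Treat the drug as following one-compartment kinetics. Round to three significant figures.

k = 0.693 / t½ = 0.693 / 53.6 = 0.01293 h⁻¹
Between IV bolus doses, concentration decays as C = C₀·e^(−kτ), so C_peak/C_trough = e^(kτ).
τ_max = ln(C_peak/C_trough) / k = ln(26.8/5.9) / 0.01293 = 1.513 / 0.01293 = 117.0 h

117 h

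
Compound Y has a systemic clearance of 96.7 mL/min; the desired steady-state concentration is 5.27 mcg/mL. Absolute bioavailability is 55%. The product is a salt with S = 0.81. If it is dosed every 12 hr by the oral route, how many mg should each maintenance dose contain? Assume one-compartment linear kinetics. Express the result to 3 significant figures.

824 mg

Convert clearance: 96.7 mL/min × 60 min/h ÷ 1000 mL/L = 5.802 L/h
At steady state, dose per interval replaces the amount cleared in that interval: F·S·D/τ = CL·Css.
D = CL × Css × τ / F / S = 5.802 × 5.27 × 12 / 0.55 / 0.81 = 823.6 mg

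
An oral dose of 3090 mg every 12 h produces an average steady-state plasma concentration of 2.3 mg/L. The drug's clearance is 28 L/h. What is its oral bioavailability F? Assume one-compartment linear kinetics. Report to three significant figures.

F·D/τ = CL·Css at steady state → F = CL·Css·τ / D.
F = 28 × 2.3 × 12 / 3090 = 0.250

0.250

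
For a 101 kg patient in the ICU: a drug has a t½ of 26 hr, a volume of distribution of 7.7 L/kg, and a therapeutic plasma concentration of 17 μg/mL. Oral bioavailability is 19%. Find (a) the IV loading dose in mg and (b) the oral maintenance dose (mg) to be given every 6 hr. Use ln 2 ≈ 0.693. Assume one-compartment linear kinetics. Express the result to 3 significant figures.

Total Vd = 7.7 × 101 = 777.7 L
LD = Vd × C = 777.7 × 17 = 13220 mg
CL = 0.693 × Vd / t½ = 0.693 × 777.7 / 26 = 20.73 L/h
D = CL × Css × τ / F = 20.73 × 17 × 6 / 0.19 = 11130 mg

(a) 13200 mg; (b) 11100 mg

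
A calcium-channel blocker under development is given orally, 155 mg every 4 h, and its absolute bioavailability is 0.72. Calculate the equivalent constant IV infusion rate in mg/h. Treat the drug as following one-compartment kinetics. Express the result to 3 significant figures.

Equivalent systemic input: infusion rate = F·D/τ.
Rate = 0.72 × 155 / 4 = 27.90 mg/h

27.9 mg/h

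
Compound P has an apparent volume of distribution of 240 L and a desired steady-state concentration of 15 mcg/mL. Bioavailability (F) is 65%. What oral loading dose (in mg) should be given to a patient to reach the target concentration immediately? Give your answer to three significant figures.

5540 mg

The loading dose fills Vd to the target concentration.
LD = Vd × C / F = 240.0 × 15.00 / 0.65 = 5538 mg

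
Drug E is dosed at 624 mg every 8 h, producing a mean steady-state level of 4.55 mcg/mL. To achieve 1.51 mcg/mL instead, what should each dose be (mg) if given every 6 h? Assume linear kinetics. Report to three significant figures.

With linear kinetics, Css is proportional to dose rate (D/τ) at fixed clearance.
D₂ = D₁ × (Css,target / Css,current) × (τ₂/τ₁) = 624 × (1.51/4.55) × (6/8) = 155.3 mg

155 mg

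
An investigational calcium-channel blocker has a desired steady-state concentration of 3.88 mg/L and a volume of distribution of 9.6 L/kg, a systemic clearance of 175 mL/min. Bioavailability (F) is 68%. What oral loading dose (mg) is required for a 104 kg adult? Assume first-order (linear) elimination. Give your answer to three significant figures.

5700 mg

Total Vd = 9.6 × 104 = 998.4 L
LD = Vd × C / F = 998.4 × 3.880 / 0.68 = 5697 mg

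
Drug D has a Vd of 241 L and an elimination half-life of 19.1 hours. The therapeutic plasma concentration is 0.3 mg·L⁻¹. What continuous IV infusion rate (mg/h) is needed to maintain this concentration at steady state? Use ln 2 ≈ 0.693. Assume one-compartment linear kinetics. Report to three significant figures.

2.62 mg/h

CL = ln 2 · Vd / t½ = 0.693 × 241.0 / 19.1 = 8.744 L/h
Infusion rate = CL × Css = 8.744 × 0.3 = 2.623 mg/h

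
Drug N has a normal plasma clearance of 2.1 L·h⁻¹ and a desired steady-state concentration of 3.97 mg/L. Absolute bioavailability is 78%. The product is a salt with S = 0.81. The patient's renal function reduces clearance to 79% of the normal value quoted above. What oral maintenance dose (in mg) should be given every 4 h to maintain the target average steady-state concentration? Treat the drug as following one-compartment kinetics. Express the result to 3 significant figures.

Patient clearance = 0.79 × 2.100 = 1.659 L/h
At steady state, dose per interval replaces the amount cleared in that interval: F·S·D/τ = CL·Css.
D = CL × Css × τ / F / S = 1.659 × 3.97 × 4 / 0.78 / 0.81 = 41.70 mg

41.7 mg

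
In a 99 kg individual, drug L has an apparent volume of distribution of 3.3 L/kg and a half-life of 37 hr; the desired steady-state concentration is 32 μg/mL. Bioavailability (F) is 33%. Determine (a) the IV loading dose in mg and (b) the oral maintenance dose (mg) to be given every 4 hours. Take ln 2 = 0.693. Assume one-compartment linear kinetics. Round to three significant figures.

(a) 10500 mg; (b) 2370 mg

Vd(total) = 99 kg × 3.3 L/kg = 326.7 L
LD = Vd × C = 326.7 × 32 = 10450 mg
CL = 0.693 × Vd / t½ = 0.693 × 326.7 / 37 = 6.119 L/h
D = CL × Css × τ / F = 6.119 × 32 × 4 / 0.33 = 2373 mg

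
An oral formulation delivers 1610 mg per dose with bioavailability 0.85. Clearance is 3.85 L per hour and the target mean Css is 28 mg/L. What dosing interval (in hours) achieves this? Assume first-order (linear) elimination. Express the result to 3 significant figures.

12.7 h

F·D/τ = CL·Css → τ = F·D / (CL·Css).
τ = 0.85 × 1610 / (3.85 × 28) = 12.69 h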